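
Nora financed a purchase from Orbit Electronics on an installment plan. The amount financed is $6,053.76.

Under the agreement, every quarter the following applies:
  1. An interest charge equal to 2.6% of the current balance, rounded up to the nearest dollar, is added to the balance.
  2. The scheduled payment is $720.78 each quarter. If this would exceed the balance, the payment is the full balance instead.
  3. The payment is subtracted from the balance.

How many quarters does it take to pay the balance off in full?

10

# | Opening | Interest | Payment | End bal
1 | $6,053.76 | $158.00 | $720.78 | $5,490.98
2 | $5,490.98 | $143.00 | $720.78 | $4,913.20
3 | $4,913.20 | $128.00 | $720.78 | $4,320.42
4 | $4,320.42 | $113.00 | $720.78 | $3,712.64
5 | $3,712.64 | $97.00 | $720.78 | $3,088.86
6 | $3,088.86 | $81.00 | $720.78 | $2,449.08
7 | $2,449.08 | $64.00 | $720.78 | $1,792.30
8 | $1,792.30 | $47.00 | $720.78 | $1,118.52
9 | $1,118.52 | $30.00 | $720.78 | $427.74
10 | $427.74 | $12.00 | $439.74 | $0.00
Balance reaches $0.00 in quarter 10.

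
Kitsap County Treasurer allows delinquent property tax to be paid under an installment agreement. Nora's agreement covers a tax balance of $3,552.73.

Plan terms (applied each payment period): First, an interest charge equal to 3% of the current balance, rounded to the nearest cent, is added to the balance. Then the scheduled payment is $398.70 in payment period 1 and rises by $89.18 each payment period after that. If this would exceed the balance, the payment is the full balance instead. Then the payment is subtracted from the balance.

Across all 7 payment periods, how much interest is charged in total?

$456.06

# | Opening | Interest | Payment | End bal
1 | $3,552.73 | $106.58 | $398.70 | $3,260.61
2 | $3,260.61 | $97.82 | $487.88 | $2,870.55
3 | $2,870.55 | $86.12 | $577.06 | $2,379.61
4 | $2,379.61 | $71.39 | $666.24 | $1,784.76
5 | $1,784.76 | $53.54 | $755.42 | $1,082.88
6 | $1,082.88 | $32.49 | $844.60 | $270.77
7 | $270.77 | $8.12 | $278.89 | $0.00
Total interest: $106.58 + $97.82 + $86.12 + $71.39 + $53.54 + $32.49 + $8.12 = $456.06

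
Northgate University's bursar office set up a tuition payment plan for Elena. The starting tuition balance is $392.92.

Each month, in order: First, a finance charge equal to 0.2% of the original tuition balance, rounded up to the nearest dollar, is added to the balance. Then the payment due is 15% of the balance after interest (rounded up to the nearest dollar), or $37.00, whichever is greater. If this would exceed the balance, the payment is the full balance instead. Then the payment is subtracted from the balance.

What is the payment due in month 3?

Month 1: opening $392.92; interest $1.00 → $393.92; payment $60.00; balance $333.92
Month 2: opening $333.92; interest $1.00 → $334.92; payment $51.00; balance $283.92
Month 3: opening $283.92; interest $1.00 → $284.92; payment $43.00; balance $241.92

$43.00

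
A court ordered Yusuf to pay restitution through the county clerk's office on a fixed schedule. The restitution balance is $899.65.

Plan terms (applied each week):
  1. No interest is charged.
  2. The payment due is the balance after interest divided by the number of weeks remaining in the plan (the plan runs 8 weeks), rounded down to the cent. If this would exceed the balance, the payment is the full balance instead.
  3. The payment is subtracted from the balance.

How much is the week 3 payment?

$112.45

# | Opening | Payment | End bal
1 | $899.65 | $112.45 | $787.20
2 | $787.20 | $112.45 | $674.75
3 | $674.75 | $112.45 | $562.30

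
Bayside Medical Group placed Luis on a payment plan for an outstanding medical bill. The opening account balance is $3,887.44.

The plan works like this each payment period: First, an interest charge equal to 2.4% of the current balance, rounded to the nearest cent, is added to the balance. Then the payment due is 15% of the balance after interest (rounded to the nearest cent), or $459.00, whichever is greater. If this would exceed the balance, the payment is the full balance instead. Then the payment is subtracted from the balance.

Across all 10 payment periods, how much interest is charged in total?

Payment period 1: opening $3,887.44; interest $93.30 → $3,980.74; payment $597.11; balance $3,383.63
Payment period 2: opening $3,383.63; interest $81.21 → $3,464.84; payment $519.73; balance $2,945.11
Payment period 3: opening $2,945.11; interest $70.68 → $3,015.79; payment $459.00; balance $2,556.79
Payment period 4: opening $2,556.79; interest $61.36 → $2,618.15; payment $459.00; balance $2,159.15
Payment period 5: opening $2,159.15; interest $51.82 → $2,210.97; payment $459.00; balance $1,751.97
Payment period 6: opening $1,751.97; interest $42.05 → $1,794.02; payment $459.00; balance $1,335.02
Payment period 7: opening $1,335.02; interest $32.04 → $1,367.06; payment $459.00; balance $908.06
Payment period 8: opening $908.06; interest $21.79 → $929.85; payment $459.00; balance $470.85
Payment period 9: opening $470.85; interest $11.30 → $482.15; payment $459.00; balance $23.15
Payment period 10: opening $23.15; interest $0.56 → $23.71; payment $23.71; balance $0.00
Total interest: $93.30 + $81.21 + $70.68 + $61.36 + $51.82 + $42.05 + $32.04 + $21.79 + $11.30 + $0.56 = $466.11

$466.11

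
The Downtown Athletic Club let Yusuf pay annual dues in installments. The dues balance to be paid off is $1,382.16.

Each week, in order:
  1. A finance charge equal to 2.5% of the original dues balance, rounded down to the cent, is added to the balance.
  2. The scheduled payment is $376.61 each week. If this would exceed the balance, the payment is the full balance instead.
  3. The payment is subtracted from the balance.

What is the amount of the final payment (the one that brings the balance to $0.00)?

$48.47

# | Opening | Interest | Payment | End bal
1 | $1,382.16 | $34.55 | $376.61 | $1,040.10
2 | $1,040.10 | $34.55 | $376.61 | $698.04
3 | $698.04 | $34.55 | $376.61 | $355.98
4 | $355.98 | $34.55 | $376.61 | $13.92
5 | $13.92 | $34.55 | $48.47 | $0.00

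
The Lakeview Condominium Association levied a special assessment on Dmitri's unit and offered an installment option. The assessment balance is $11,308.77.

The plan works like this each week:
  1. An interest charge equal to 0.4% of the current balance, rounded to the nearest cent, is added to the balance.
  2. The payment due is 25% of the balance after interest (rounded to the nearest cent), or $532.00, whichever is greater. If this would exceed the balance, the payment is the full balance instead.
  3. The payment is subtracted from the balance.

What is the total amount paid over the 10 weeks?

$11,478.91

Week 1: $11,308.77 +$45.24 interest = $11,354.01; pay $2,838.50 → $8,515.51
Week 2: $8,515.51 +$34.06 interest = $8,549.57; pay $2,137.39 → $6,412.18
Week 3: $6,412.18 +$25.65 interest = $6,437.83; pay $1,609.46 → $4,828.37
Week 4: $4,828.37 +$19.31 interest = $4,847.68; pay $1,211.92 → $3,635.76
Week 5: $3,635.76 +$14.54 interest = $3,650.30; pay $912.58 → $2,737.72
Week 6: $2,737.72 +$10.95 interest = $2,748.67; pay $687.17 → $2,061.50
Week 7: $2,061.50 +$8.25 interest = $2,069.75; pay $532.00 → $1,537.75
Week 8: $1,537.75 +$6.15 interest = $1,543.90; pay $532.00 → $1,011.90
Week 9: $1,011.90 +$4.05 interest = $1,015.95; pay $532.00 → $483.95
Week 10: $483.95 +$1.94 interest = $485.89; pay $485.89 → $0.00
Total paid: $11,478.91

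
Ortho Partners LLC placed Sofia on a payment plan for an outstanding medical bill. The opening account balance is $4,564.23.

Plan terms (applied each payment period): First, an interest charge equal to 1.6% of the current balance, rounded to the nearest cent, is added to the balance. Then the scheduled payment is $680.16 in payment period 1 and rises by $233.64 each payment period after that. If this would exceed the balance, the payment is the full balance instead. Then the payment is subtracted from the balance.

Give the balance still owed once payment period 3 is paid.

$2,008.88

Payment period 1: $4,564.23 +$73.03 interest = $4,637.26; pay $680.16 → $3,957.10
Payment period 2: $3,957.10 +$63.31 interest = $4,020.41; pay $913.80 → $3,106.61
Payment period 3: $3,106.61 +$49.71 interest = $3,156.32; pay $1,147.44 → $2,008.88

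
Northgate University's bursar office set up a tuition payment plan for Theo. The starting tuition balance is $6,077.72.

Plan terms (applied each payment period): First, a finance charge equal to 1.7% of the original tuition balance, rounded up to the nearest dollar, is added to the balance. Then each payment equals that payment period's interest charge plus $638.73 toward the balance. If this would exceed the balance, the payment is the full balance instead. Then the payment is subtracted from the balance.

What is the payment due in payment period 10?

Payment period 1: $6,077.72 +$104.00 interest = $6,181.72; pay $742.73 → $5,438.99
Payment period 2: $5,438.99 +$104.00 interest = $5,542.99; pay $742.73 → $4,800.26
Payment period 3: $4,800.26 +$104.00 interest = $4,904.26; pay $742.73 → $4,161.53
Payment period 4: $4,161.53 +$104.00 interest = $4,265.53; pay $742.73 → $3,522.80
Payment period 5: $3,522.80 +$104.00 interest = $3,626.80; pay $742.73 → $2,884.07
Payment period 6: $2,884.07 +$104.00 interest = $2,988.07; pay $742.73 → $2,245.34
Payment period 7: $2,245.34 +$104.00 interest = $2,349.34; pay $742.73 → $1,606.61
Payment period 8: $1,606.61 +$104.00 interest = $1,710.61; pay $742.73 → $967.88
Payment period 9: $967.88 +$104.00 interest = $1,071.88; pay $742.73 → $329.15
Payment period 10: $329.15 +$104.00 interest = $433.15; pay $433.15 → $0.00

$433.15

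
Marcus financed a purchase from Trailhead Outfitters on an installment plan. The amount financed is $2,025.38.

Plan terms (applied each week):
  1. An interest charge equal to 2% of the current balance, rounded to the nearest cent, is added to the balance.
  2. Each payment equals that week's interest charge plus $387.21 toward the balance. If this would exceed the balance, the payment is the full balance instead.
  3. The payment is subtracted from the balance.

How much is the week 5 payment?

$396.74

Week 1: opening $2,025.38; interest $40.51 → $2,065.89; payment $427.72; balance $1,638.17
Week 2: opening $1,638.17; interest $32.76 → $1,670.93; payment $419.97; balance $1,250.96
Week 3: opening $1,250.96; interest $25.02 → $1,275.98; payment $412.23; balance $863.75
Week 4: opening $863.75; interest $17.28 → $881.03; payment $404.49; balance $476.54
Week 5: opening $476.54; interest $9.53 → $486.07; payment $396.74; balance $89.33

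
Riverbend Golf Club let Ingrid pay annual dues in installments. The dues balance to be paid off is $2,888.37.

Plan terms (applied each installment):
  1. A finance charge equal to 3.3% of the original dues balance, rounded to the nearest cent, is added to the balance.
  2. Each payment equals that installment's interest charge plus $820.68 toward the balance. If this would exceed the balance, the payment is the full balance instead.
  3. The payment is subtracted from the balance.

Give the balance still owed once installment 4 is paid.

$0.00

Installment 1: $2,888.37 +$95.32 interest = $2,983.69; pay $916.00 → $2,067.69
Installment 2: $2,067.69 +$95.32 interest = $2,163.01; pay $916.00 → $1,247.01
Installment 3: $1,247.01 +$95.32 interest = $1,342.33; pay $916.00 → $426.33
Installment 4: $426.33 +$95.32 interest = $521.65; pay $521.65 → $0.00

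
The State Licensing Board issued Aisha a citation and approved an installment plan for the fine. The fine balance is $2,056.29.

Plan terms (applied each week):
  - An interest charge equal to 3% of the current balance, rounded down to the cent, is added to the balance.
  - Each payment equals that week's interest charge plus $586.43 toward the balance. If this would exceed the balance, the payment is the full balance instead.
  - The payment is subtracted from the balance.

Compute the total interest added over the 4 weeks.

# | Opening | Interest | Payment | End bal
1 | $2,056.29 | $61.68 | $648.11 | $1,469.86
2 | $1,469.86 | $44.09 | $630.52 | $883.43
3 | $883.43 | $26.50 | $612.93 | $297.00
4 | $297.00 | $8.91 | $305.91 | $0.00
Total interest: $61.68 + $44.09 + $26.50 + $8.91 = $141.18

$141.18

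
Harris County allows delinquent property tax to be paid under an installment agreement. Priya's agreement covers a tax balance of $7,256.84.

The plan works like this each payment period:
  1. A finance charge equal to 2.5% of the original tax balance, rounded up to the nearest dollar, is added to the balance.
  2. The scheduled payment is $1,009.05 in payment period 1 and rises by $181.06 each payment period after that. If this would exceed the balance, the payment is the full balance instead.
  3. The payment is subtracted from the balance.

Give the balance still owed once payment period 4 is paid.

Payment period 1: $7,256.84 +$182.00 interest = $7,438.84; pay $1,009.05 → $6,429.79
Payment period 2: $6,429.79 +$182.00 interest = $6,611.79; pay $1,190.11 → $5,421.68
Payment period 3: $5,421.68 +$182.00 interest = $5,603.68; pay $1,371.17 → $4,232.51
Payment period 4: $4,232.51 +$182.00 interest = $4,414.51; pay $1,552.23 → $2,862.28

$2,862.28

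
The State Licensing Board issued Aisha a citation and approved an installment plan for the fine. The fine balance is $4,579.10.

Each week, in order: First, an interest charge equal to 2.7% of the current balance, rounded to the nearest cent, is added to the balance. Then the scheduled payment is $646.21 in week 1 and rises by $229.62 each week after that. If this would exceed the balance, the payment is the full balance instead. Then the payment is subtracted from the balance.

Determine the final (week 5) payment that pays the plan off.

$1,026.94

Week 1: $4,579.10 +$123.64 interest = $4,702.74; pay $646.21 → $4,056.53
Week 2: $4,056.53 +$109.53 interest = $4,166.06; pay $875.83 → $3,290.23
Week 3: $3,290.23 +$88.84 interest = $3,379.07; pay $1,105.45 → $2,273.62
Week 4: $2,273.62 +$61.39 interest = $2,335.01; pay $1,335.07 → $999.94
Week 5: $999.94 +$27.00 interest = $1,026.94; pay $1,026.94 → $0.00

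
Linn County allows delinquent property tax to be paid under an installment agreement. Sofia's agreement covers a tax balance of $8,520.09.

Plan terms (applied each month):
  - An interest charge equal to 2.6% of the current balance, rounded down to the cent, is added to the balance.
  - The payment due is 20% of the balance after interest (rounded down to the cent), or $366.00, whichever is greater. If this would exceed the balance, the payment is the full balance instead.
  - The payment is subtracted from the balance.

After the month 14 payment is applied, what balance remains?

$0.00

Month 1: opening $8,520.09; interest $221.52 → $8,741.61; payment $1,748.32; balance $6,993.29
Month 2: opening $6,993.29; interest $181.82 → $7,175.11; payment $1,435.02; balance $5,740.09
Month 3: opening $5,740.09; interest $149.24 → $5,889.33; payment $1,177.86; balance $4,711.47
Month 4: opening $4,711.47; interest $122.49 → $4,833.96; payment $966.79; balance $3,867.17
Month 5: opening $3,867.17; interest $100.54 → $3,967.71; payment $793.54; balance $3,174.17
Month 6: opening $3,174.17; interest $82.52 → $3,256.69; payment $651.33; balance $2,605.36
Month 7: opening $2,605.36; interest $67.73 → $2,673.09; payment $534.61; balance $2,138.48
Month 8: opening $2,138.48; interest $55.60 → $2,194.08; payment $438.81; balance $1,755.27
Month 9: opening $1,755.27; interest $45.63 → $1,800.90; payment $366.00; balance $1,434.90
Month 10: opening $1,434.90; interest $37.30 → $1,472.20; payment $366.00; balance $1,106.20
Month 11: opening $1,106.20; interest $28.76 → $1,134.96; payment $366.00; balance $768.96
Month 12: opening $768.96; interest $19.99 → $788.95; payment $366.00; balance $422.95
Month 13: opening $422.95; interest $10.99 → $433.94; payment $366.00; balance $67.94
Month 14: opening $67.94; interest $1.76 → $69.70; payment $69.70; balance $0.00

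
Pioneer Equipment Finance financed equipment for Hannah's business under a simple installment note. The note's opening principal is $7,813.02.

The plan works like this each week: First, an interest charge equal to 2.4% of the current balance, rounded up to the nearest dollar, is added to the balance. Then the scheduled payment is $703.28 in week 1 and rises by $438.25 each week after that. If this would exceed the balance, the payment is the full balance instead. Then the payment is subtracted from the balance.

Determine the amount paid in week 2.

# | Opening | Interest | Payment | End bal
1 | $7,813.02 | $188.00 | $703.28 | $7,297.74
2 | $7,297.74 | $176.00 | $1,141.53 | $6,332.21

$1,141.53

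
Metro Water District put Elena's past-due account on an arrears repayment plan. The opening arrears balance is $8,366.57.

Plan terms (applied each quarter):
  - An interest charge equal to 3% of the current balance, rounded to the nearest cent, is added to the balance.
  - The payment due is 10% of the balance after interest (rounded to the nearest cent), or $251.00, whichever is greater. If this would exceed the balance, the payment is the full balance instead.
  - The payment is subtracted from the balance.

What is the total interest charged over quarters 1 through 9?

Quarter 1: $8,366.57 +$251.00 interest = $8,617.57; pay $861.76 → $7,755.81
Quarter 2: $7,755.81 +$232.67 interest = $7,988.48; pay $798.85 → $7,189.63
Quarter 3: $7,189.63 +$215.69 interest = $7,405.32; pay $740.53 → $6,664.79
Quarter 4: $6,664.79 +$199.94 interest = $6,864.73; pay $686.47 → $6,178.26
Quarter 5: $6,178.26 +$185.35 interest = $6,363.61; pay $636.36 → $5,727.25
Quarter 6: $5,727.25 +$171.82 interest = $5,899.07; pay $589.91 → $5,309.16
Quarter 7: $5,309.16 +$159.27 interest = $5,468.43; pay $546.84 → $4,921.59
Quarter 8: $4,921.59 +$147.65 interest = $5,069.24; pay $506.92 → $4,562.32
Quarter 9: $4,562.32 +$136.87 interest = $4,699.19; pay $469.92 → $4,229.27
Total interest: $251.00 + $232.67 + $215.69 + $199.94 + $185.35 + $171.82 + $159.27 + $147.65 + $136.87 = $1,700.26

$1,700.26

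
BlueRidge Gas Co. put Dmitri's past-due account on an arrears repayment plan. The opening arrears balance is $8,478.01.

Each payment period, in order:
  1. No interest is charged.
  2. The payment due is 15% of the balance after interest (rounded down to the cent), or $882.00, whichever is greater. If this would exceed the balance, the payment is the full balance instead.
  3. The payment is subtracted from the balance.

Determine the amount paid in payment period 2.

Payment period 1: opening $8,478.01; payment $1,271.70; balance $7,206.31
Payment period 2: opening $7,206.31; payment $1,080.94; balance $6,125.37

$1,080.94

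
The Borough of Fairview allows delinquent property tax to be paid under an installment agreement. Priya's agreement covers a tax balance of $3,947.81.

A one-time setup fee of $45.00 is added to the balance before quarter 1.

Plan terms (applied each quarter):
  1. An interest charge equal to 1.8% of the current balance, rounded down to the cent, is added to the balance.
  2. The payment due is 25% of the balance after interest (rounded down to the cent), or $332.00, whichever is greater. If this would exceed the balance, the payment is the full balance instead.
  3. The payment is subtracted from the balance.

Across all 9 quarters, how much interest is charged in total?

$265.34

# | Opening | Interest | Payment | End bal
1 | $3,992.81 | $71.87 | $1,016.17 | $3,048.51
2 | $3,048.51 | $54.87 | $775.84 | $2,327.54
3 | $2,327.54 | $41.89 | $592.35 | $1,777.08
4 | $1,777.08 | $31.98 | $452.26 | $1,356.80
5 | $1,356.80 | $24.42 | $345.30 | $1,035.92
6 | $1,035.92 | $18.64 | $332.00 | $722.56
7 | $722.56 | $13.00 | $332.00 | $403.56
8 | $403.56 | $7.26 | $332.00 | $78.82
9 | $78.82 | $1.41 | $80.23 | $0.00
Total interest: $71.87 + $54.87 + $41.89 + $31.98 + $24.42 + $18.64 + $13.00 + $7.26 + $1.41 = $265.34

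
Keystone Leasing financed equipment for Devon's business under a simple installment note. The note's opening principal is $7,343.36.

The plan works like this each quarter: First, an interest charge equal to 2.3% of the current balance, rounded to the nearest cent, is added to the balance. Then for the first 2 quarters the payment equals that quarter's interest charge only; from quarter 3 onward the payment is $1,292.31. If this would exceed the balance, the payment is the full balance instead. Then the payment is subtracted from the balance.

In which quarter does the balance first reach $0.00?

9

Quarter 1: opening $7,343.36; interest $168.90 → $7,512.26; payment $168.90; balance $7,343.36
Quarter 2: opening $7,343.36; interest $168.90 → $7,512.26; payment $168.90; balance $7,343.36
Quarter 3: opening $7,343.36; interest $168.90 → $7,512.26; payment $1,292.31; balance $6,219.95
Quarter 4: opening $6,219.95; interest $143.06 → $6,363.01; payment $1,292.31; balance $5,070.70
Quarter 5: opening $5,070.70; interest $116.63 → $5,187.33; payment $1,292.31; balance $3,895.02
Quarter 6: opening $3,895.02; interest $89.59 → $3,984.61; payment $1,292.31; balance $2,692.30
Quarter 7: opening $2,692.30; interest $61.92 → $2,754.22; payment $1,292.31; balance $1,461.91
Quarter 8: opening $1,461.91; interest $33.62 → $1,495.53; payment $1,292.31; balance $203.22
Quarter 9: opening $203.22; interest $4.67 → $207.89; payment $207.89; balance $0.00
Balance reaches $0.00 in quarter 9.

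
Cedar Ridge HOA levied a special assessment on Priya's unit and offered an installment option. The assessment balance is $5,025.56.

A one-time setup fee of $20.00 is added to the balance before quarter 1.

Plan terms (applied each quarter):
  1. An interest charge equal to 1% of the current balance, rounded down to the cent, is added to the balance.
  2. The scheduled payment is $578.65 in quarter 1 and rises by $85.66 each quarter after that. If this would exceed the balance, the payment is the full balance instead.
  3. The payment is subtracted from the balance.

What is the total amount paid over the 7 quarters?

$5,255.65

Quarter 1: $5,045.56 +$50.45 interest = $5,096.01; pay $578.65 → $4,517.36
Quarter 2: $4,517.36 +$45.17 interest = $4,562.53; pay $664.31 → $3,898.22
Quarter 3: $3,898.22 +$38.98 interest = $3,937.20; pay $749.97 → $3,187.23
Quarter 4: $3,187.23 +$31.87 interest = $3,219.10; pay $835.63 → $2,383.47
Quarter 5: $2,383.47 +$23.83 interest = $2,407.30; pay $921.29 → $1,486.01
Quarter 6: $1,486.01 +$14.86 interest = $1,500.87; pay $1,006.95 → $493.92
Quarter 7: $493.92 +$4.93 interest = $498.85; pay $498.85 → $0.00
Total paid: $5,255.65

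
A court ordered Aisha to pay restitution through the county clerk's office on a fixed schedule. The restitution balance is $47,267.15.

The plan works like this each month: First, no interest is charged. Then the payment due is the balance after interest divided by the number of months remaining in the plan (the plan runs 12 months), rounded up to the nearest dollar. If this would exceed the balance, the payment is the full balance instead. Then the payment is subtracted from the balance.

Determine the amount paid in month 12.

Month 1: opening $47,267.15; payment $3,939.00; balance $43,328.15
Month 2: opening $43,328.15; payment $3,939.00; balance $39,389.15
Month 3: opening $39,389.15; payment $3,939.00; balance $35,450.15
Month 4: opening $35,450.15; payment $3,939.00; balance $31,511.15
Month 5: opening $31,511.15; payment $3,939.00; balance $27,572.15
Month 6: opening $27,572.15; payment $3,939.00; balance $23,633.15
Month 7: opening $23,633.15; payment $3,939.00; balance $19,694.15
Month 8: opening $19,694.15; payment $3,939.00; balance $15,755.15
Month 9: opening $15,755.15; payment $3,939.00; balance $11,816.15
Month 10: opening $11,816.15; payment $3,939.00; balance $7,877.15
Month 11: opening $7,877.15; payment $3,939.00; balance $3,938.15
Month 12: opening $3,938.15; payment $3,938.15; balance $0.00

$3,938.15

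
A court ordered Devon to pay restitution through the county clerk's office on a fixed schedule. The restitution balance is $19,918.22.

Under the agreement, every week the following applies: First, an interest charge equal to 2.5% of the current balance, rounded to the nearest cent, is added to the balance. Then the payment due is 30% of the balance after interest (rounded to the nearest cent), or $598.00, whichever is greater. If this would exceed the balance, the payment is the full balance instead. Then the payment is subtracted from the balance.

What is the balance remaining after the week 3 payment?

$7,357.27

# | Opening | Interest | Payment | End bal
1 | $19,918.22 | $497.96 | $6,124.85 | $14,291.33
2 | $14,291.33 | $357.28 | $4,394.58 | $10,254.03
3 | $10,254.03 | $256.35 | $3,153.11 | $7,357.27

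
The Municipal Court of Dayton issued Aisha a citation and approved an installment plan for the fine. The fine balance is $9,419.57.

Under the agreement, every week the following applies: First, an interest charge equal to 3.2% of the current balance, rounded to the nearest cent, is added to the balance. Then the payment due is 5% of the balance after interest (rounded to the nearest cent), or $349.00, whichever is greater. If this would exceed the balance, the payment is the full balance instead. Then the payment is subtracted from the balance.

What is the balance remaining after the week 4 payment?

Week 1: $9,419.57 +$301.43 interest = $9,721.00; pay $486.05 → $9,234.95
Week 2: $9,234.95 +$295.52 interest = $9,530.47; pay $476.52 → $9,053.95
Week 3: $9,053.95 +$289.73 interest = $9,343.68; pay $467.18 → $8,876.50
Week 4: $8,876.50 +$284.05 interest = $9,160.55; pay $458.03 → $8,702.52

$8,702.52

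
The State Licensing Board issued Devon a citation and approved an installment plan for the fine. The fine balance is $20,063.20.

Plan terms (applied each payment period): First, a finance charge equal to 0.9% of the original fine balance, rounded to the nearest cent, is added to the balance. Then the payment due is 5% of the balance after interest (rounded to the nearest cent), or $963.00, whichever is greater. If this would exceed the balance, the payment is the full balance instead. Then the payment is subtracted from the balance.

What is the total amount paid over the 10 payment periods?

$9,686.80

Payment period 1: $20,063.20 +$180.57 interest = $20,243.77; pay $1,012.19 → $19,231.58
Payment period 2: $19,231.58 +$180.57 interest = $19,412.15; pay $970.61 → $18,441.54
Payment period 3: $18,441.54 +$180.57 interest = $18,622.11; pay $963.00 → $17,659.11
Payment period 4: $17,659.11 +$180.57 interest = $17,839.68; pay $963.00 → $16,876.68
Payment period 5: $16,876.68 +$180.57 interest = $17,057.25; pay $963.00 → $16,094.25
Payment period 6: $16,094.25 +$180.57 interest = $16,274.82; pay $963.00 → $15,311.82
Payment period 7: $15,311.82 +$180.57 interest = $15,492.39; pay $963.00 → $14,529.39
Payment period 8: $14,529.39 +$180.57 interest = $14,709.96; pay $963.00 → $13,746.96
Payment period 9: $13,746.96 +$180.57 interest = $13,927.53; pay $963.00 → $12,964.53
Payment period 10: $12,964.53 +$180.57 interest = $13,145.10; pay $963.00 → $12,182.10
Total paid: $9,686.80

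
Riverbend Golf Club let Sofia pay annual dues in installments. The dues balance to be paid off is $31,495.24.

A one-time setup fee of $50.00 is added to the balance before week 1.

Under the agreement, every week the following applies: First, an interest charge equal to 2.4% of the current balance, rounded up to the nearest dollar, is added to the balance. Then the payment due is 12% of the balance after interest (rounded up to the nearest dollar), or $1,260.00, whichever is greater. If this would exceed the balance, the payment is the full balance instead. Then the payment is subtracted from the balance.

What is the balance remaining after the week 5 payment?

$18,743.24

Week 1: opening $31,545.24; interest $758.00 → $32,303.24; payment $3,877.00; balance $28,426.24
Week 2: opening $28,426.24; interest $683.00 → $29,109.24; payment $3,494.00; balance $25,615.24
Week 3: opening $25,615.24; interest $615.00 → $26,230.24; payment $3,148.00; balance $23,082.24
Week 4: opening $23,082.24; interest $554.00 → $23,636.24; payment $2,837.00; balance $20,799.24
Week 5: opening $20,799.24; interest $500.00 → $21,299.24; payment $2,556.00; balance $18,743.24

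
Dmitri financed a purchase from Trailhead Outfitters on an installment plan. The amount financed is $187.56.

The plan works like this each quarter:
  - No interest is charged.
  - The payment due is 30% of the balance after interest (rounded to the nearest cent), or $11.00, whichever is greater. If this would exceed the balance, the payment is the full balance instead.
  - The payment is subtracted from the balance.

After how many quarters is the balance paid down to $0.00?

Quarter 1: opening $187.56; payment $56.27; balance $131.29
Quarter 2: opening $131.29; payment $39.39; balance $91.90
Quarter 3: opening $91.90; payment $27.57; balance $64.33
Quarter 4: opening $64.33; payment $19.30; balance $45.03
Quarter 5: opening $45.03; payment $13.51; balance $31.52
Quarter 6: opening $31.52; payment $11.00; balance $20.52
Quarter 7: opening $20.52; payment $11.00; balance $9.52
Quarter 8: opening $9.52; payment $9.52; balance $0.00
Balance reaches $0.00 in quarter 8.

8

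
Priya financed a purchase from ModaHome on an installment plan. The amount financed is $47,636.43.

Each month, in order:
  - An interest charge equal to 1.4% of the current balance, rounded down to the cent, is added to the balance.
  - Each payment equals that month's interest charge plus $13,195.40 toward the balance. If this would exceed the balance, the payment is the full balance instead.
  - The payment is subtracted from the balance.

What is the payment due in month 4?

Month 1: opening $47,636.43; interest $666.91 → $48,303.34; payment $13,862.31; balance $34,441.03
Month 2: opening $34,441.03; interest $482.17 → $34,923.20; payment $13,677.57; balance $21,245.63
Month 3: opening $21,245.63; interest $297.43 → $21,543.06; payment $13,492.83; balance $8,050.23
Month 4: opening $8,050.23; interest $112.70 → $8,162.93; payment $8,162.93; balance $0.00

$8,162.93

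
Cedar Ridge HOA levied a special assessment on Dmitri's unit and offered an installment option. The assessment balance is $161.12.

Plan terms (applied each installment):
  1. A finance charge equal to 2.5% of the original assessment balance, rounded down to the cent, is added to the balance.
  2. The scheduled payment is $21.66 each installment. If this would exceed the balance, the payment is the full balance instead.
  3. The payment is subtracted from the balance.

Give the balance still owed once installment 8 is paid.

$20.00

Installment 1: $161.12 +$4.02 interest = $165.14; pay $21.66 → $143.48
Installment 2: $143.48 +$4.02 interest = $147.50; pay $21.66 → $125.84
Installment 3: $125.84 +$4.02 interest = $129.86; pay $21.66 → $108.20
Installment 4: $108.20 +$4.02 interest = $112.22; pay $21.66 → $90.56
Installment 5: $90.56 +$4.02 interest = $94.58; pay $21.66 → $72.92
Installment 6: $72.92 +$4.02 interest = $76.94; pay $21.66 → $55.28
Installment 7: $55.28 +$4.02 interest = $59.30; pay $21.66 → $37.64
Installment 8: $37.64 +$4.02 interest = $41.66; pay $21.66 → $20.00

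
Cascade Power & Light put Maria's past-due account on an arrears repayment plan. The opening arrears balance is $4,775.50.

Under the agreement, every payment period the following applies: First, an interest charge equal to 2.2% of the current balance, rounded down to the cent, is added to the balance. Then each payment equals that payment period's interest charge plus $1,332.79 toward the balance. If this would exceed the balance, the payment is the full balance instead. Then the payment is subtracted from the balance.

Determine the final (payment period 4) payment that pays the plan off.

$794.22

Payment period 1: opening $4,775.50; interest $105.06 → $4,880.56; payment $1,437.85; balance $3,442.71
Payment period 2: opening $3,442.71; interest $75.73 → $3,518.44; payment $1,408.52; balance $2,109.92
Payment period 3: opening $2,109.92; interest $46.41 → $2,156.33; payment $1,379.20; balance $777.13
Payment period 4: opening $777.13; interest $17.09 → $794.22; payment $794.22; balance $0.00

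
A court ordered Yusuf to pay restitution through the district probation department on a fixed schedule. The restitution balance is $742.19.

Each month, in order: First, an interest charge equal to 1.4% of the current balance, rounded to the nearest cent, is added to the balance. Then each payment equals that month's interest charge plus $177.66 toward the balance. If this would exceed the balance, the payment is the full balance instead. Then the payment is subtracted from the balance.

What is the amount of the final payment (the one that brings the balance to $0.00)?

Month 1: $742.19 +$10.39 interest = $752.58; pay $188.05 → $564.53
Month 2: $564.53 +$7.90 interest = $572.43; pay $185.56 → $386.87
Month 3: $386.87 +$5.42 interest = $392.29; pay $183.08 → $209.21
Month 4: $209.21 +$2.93 interest = $212.14; pay $180.59 → $31.55
Month 5: $31.55 +$0.44 interest = $31.99; pay $31.99 → $0.00

$31.99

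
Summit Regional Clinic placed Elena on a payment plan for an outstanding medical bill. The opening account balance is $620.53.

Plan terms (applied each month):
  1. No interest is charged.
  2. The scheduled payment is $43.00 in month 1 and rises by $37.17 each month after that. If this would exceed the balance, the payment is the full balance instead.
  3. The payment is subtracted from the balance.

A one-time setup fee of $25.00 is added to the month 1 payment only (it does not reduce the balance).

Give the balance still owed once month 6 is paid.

Month 1: $620.53 − $43.00 (+ $25.00 fee) → $577.53
Month 2: $577.53 − $80.17 → $497.36
Month 3: $497.36 − $117.34 → $380.02
Month 4: $380.02 − $154.51 → $225.51
Month 5: $225.51 − $191.68 → $33.83
Month 6: $33.83 − $33.83 → $0.00

$0.00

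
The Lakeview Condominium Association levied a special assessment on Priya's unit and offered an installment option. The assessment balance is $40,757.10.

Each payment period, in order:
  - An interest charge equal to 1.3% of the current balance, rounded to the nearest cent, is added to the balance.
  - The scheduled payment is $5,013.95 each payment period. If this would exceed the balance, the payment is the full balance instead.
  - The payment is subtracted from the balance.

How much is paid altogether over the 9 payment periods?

# | Opening | Interest | Payment | End bal
1 | $40,757.10 | $529.84 | $5,013.95 | $36,272.99
2 | $36,272.99 | $471.55 | $5,013.95 | $31,730.59
3 | $31,730.59 | $412.50 | $5,013.95 | $27,129.14
4 | $27,129.14 | $352.68 | $5,013.95 | $22,467.87
5 | $22,467.87 | $292.08 | $5,013.95 | $17,746.00
6 | $17,746.00 | $230.70 | $5,013.95 | $12,962.75
7 | $12,962.75 | $168.52 | $5,013.95 | $8,117.32
8 | $8,117.32 | $105.53 | $5,013.95 | $3,208.90
9 | $3,208.90 | $41.72 | $3,250.62 | $0.00
Total paid: $43,362.22

$43,362.22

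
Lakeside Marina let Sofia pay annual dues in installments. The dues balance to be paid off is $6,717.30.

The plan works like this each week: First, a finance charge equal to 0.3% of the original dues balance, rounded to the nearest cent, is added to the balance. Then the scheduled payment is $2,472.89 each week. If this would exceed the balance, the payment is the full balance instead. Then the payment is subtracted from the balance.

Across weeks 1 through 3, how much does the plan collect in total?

$6,777.75

Week 1: $6,717.30 +$20.15 interest = $6,737.45; pay $2,472.89 → $4,264.56
Week 2: $4,264.56 +$20.15 interest = $4,284.71; pay $2,472.89 → $1,811.82
Week 3: $1,811.82 +$20.15 interest = $1,831.97; pay $1,831.97 → $0.00
Total paid: $6,777.75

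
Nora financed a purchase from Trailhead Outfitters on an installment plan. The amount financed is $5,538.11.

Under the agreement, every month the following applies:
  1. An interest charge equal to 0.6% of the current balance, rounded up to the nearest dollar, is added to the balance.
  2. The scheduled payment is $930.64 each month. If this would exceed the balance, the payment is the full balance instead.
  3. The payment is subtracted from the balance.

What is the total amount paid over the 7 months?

# | Opening | Interest | Payment | End bal
1 | $5,538.11 | $34.00 | $930.64 | $4,641.47
2 | $4,641.47 | $28.00 | $930.64 | $3,738.83
3 | $3,738.83 | $23.00 | $930.64 | $2,831.19
4 | $2,831.19 | $17.00 | $930.64 | $1,917.55
5 | $1,917.55 | $12.00 | $930.64 | $998.91
6 | $998.91 | $6.00 | $930.64 | $74.27
7 | $74.27 | $1.00 | $75.27 | $0.00
Total paid: $5,659.11

$5,659.11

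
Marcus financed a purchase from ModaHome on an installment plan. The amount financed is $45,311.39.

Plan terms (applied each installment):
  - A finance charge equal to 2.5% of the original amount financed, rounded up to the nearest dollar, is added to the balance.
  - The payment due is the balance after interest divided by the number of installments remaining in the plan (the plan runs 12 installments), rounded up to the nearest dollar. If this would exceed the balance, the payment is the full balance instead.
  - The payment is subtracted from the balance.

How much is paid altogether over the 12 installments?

Installment 1: $45,311.39 +$1,133.00 interest = $46,444.39; pay $3,871.00 → $42,573.39
Installment 2: $42,573.39 +$1,133.00 interest = $43,706.39; pay $3,974.00 → $39,732.39
Installment 3: $39,732.39 +$1,133.00 interest = $40,865.39; pay $4,087.00 → $36,778.39
Installment 4: $36,778.39 +$1,133.00 interest = $37,911.39; pay $4,213.00 → $33,698.39
Installment 5: $33,698.39 +$1,133.00 interest = $34,831.39; pay $4,354.00 → $30,477.39
Installment 6: $30,477.39 +$1,133.00 interest = $31,610.39; pay $4,516.00 → $27,094.39
Installment 7: $27,094.39 +$1,133.00 interest = $28,227.39; pay $4,705.00 → $23,522.39
Installment 8: $23,522.39 +$1,133.00 interest = $24,655.39; pay $4,932.00 → $19,723.39
Installment 9: $19,723.39 +$1,133.00 interest = $20,856.39; pay $5,215.00 → $15,641.39
Installment 10: $15,641.39 +$1,133.00 interest = $16,774.39; pay $5,592.00 → $11,182.39
Installment 11: $11,182.39 +$1,133.00 interest = $12,315.39; pay $6,158.00 → $6,157.39
Installment 12: $6,157.39 +$1,133.00 interest = $7,290.39; pay $7,290.39 → $0.00
Total paid: $58,907.39

$58,907.39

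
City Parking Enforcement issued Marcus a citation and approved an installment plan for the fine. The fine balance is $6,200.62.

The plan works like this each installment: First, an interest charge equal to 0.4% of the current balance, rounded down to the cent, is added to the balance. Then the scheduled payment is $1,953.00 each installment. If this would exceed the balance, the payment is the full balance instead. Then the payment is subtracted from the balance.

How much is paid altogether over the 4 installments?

Installment 1: $6,200.62 +$24.80 interest = $6,225.42; pay $1,953.00 → $4,272.42
Installment 2: $4,272.42 +$17.08 interest = $4,289.50; pay $1,953.00 → $2,336.50
Installment 3: $2,336.50 +$9.34 interest = $2,345.84; pay $1,953.00 → $392.84
Installment 4: $392.84 +$1.57 interest = $394.41; pay $394.41 → $0.00
Total paid: $6,253.41

$6,253.41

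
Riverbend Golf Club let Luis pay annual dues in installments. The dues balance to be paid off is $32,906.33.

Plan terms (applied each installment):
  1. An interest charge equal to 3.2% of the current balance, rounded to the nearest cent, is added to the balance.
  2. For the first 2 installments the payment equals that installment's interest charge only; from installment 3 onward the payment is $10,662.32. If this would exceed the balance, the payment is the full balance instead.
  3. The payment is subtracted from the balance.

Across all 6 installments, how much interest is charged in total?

$4,433.34

Installment 1: $32,906.33 +$1,053.00 interest = $33,959.33; pay $1,053.00 → $32,906.33
Installment 2: $32,906.33 +$1,053.00 interest = $33,959.33; pay $1,053.00 → $32,906.33
Installment 3: $32,906.33 +$1,053.00 interest = $33,959.33; pay $10,662.32 → $23,297.01
Installment 4: $23,297.01 +$745.50 interest = $24,042.51; pay $10,662.32 → $13,380.19
Installment 5: $13,380.19 +$428.17 interest = $13,808.36; pay $10,662.32 → $3,146.04
Installment 6: $3,146.04 +$100.67 interest = $3,246.71; pay $3,246.71 → $0.00
Total interest: $1,053.00 + $1,053.00 + $1,053.00 + $745.50 + $428.17 + $100.67 = $4,433.34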